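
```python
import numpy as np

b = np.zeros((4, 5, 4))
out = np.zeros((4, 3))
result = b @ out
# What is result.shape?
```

(4, 5, 3)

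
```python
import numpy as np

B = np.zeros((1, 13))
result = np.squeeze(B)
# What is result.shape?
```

(13,)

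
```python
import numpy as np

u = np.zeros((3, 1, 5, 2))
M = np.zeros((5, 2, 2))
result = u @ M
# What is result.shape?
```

(3, 5, 5, 2)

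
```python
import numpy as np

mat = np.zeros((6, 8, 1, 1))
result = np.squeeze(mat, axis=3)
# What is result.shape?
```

(6, 8, 1)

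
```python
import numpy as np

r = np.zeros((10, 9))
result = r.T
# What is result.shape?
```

(9, 10)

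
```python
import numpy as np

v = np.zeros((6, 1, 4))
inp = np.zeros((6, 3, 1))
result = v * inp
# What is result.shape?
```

(6, 3, 4)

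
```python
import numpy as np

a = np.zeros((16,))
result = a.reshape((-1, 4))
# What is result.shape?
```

(4, 4)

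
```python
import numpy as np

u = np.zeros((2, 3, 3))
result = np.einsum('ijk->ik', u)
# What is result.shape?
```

(2, 3)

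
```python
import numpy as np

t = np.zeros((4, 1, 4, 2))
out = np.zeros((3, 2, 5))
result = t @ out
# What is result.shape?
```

(4, 3, 4, 5)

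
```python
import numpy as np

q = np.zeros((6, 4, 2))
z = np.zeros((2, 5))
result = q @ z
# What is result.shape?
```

(6, 4, 5)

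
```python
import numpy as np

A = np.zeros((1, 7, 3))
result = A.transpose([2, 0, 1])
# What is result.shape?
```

(3, 1, 7)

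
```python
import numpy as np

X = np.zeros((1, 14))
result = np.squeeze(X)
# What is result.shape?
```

(14,)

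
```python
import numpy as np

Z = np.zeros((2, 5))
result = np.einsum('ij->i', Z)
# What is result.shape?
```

(2,)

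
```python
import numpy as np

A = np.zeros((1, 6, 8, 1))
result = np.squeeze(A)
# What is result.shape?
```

(6, 8)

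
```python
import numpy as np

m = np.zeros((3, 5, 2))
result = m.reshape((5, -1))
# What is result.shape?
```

(5, 6)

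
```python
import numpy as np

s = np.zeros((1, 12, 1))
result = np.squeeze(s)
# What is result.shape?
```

(12,)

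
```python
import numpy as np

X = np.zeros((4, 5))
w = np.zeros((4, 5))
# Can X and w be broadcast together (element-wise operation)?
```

Yes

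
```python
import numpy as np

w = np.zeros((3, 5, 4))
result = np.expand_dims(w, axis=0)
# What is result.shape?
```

(1, 3, 5, 4)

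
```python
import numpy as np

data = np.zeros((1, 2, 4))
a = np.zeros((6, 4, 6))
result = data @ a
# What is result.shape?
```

(6, 2, 6)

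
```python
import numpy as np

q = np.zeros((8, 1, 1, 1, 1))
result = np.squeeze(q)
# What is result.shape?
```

(8,)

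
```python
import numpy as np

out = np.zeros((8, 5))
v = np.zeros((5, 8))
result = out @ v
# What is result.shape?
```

(8, 8)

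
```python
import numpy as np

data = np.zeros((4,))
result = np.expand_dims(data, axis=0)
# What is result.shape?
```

(1, 4)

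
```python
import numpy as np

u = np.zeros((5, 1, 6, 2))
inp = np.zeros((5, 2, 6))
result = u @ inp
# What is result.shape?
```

(5, 5, 6, 6)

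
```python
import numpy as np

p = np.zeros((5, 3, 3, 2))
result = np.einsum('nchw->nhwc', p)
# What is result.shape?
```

(5, 3, 2, 3)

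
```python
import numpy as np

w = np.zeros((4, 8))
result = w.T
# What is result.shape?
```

(8, 4)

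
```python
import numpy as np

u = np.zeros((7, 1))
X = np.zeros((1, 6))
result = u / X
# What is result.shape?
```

(7, 6)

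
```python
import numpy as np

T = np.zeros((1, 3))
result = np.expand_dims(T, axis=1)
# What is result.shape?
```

(1, 1, 3)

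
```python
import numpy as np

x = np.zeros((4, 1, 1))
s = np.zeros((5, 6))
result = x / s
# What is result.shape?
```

(4, 5, 6)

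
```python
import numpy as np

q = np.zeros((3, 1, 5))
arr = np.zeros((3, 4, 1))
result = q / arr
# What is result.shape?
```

(3, 4, 5)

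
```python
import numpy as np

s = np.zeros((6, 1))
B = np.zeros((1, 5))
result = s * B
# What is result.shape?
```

(6, 5)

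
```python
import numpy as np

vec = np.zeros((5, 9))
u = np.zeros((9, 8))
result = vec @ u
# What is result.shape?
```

(5, 8)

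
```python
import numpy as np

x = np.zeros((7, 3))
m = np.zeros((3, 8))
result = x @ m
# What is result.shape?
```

(7, 8)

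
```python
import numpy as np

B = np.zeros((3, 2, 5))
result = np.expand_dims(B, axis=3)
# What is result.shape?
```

(3, 2, 5, 1)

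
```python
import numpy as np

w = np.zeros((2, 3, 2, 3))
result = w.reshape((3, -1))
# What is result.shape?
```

(3, 12)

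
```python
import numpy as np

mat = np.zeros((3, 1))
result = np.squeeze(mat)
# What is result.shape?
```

(3,)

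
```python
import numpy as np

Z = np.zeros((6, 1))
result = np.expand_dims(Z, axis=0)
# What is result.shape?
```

(1, 6, 1)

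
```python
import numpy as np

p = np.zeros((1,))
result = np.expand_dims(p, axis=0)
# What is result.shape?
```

(1, 1)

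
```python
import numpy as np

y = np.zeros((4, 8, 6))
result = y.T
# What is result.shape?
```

(6, 8, 4)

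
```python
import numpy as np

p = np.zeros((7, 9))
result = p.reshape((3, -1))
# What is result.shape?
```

(3, 21)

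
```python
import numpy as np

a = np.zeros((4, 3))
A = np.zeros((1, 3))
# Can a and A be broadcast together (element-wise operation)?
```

Yes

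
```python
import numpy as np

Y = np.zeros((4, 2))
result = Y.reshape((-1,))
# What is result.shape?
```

(8,)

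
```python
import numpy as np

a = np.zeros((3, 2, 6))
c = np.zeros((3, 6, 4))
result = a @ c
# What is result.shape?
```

(3, 2, 4)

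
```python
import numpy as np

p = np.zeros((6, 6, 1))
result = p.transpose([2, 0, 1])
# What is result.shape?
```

(1, 6, 6)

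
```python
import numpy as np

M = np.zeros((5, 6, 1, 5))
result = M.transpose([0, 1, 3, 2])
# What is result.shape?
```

(5, 6, 5, 1)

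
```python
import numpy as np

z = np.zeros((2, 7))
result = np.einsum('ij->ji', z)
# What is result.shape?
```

(7, 2)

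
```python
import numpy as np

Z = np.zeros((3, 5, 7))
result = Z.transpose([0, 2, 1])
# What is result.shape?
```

(3, 7, 5)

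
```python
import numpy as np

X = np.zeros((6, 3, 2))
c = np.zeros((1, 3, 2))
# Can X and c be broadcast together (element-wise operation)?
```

Yes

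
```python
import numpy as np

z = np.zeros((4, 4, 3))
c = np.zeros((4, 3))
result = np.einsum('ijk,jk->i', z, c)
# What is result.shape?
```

(4,)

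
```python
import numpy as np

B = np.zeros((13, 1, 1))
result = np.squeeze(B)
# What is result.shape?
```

(13,)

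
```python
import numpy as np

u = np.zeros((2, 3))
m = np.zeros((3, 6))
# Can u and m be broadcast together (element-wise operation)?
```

No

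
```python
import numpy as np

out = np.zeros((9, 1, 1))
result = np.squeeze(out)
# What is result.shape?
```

(9,)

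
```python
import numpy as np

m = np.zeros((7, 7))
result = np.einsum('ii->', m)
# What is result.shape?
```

()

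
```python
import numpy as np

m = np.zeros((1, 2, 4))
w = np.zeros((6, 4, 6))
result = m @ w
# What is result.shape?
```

(6, 2, 6)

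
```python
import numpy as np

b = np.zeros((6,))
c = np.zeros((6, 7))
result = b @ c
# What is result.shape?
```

(7,)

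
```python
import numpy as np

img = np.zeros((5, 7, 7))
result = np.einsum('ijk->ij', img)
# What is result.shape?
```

(5, 7)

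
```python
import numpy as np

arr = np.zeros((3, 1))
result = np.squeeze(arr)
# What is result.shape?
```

(3,)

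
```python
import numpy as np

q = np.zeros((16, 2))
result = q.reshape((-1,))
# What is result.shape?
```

(32,)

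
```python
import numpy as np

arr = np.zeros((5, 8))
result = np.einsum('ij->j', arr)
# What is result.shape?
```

(8,)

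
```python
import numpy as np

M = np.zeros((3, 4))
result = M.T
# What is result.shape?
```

(4, 3)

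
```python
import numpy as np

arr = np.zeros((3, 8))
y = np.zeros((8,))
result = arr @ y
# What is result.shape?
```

(3,)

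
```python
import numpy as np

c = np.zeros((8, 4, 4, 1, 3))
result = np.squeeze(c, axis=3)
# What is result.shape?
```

(8, 4, 4, 3)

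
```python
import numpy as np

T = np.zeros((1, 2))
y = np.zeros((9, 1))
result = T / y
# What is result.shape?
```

(9, 2)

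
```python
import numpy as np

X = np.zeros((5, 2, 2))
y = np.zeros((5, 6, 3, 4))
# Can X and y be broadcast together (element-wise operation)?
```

No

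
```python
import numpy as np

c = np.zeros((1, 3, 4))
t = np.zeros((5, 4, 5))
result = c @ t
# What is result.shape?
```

(5, 3, 5)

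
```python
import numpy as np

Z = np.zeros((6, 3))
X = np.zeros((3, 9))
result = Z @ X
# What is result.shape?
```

(6, 9)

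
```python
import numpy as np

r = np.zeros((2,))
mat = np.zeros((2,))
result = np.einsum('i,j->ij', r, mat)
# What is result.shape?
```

(2, 2)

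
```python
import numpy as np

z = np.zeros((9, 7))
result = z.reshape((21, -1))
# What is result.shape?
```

(21, 3)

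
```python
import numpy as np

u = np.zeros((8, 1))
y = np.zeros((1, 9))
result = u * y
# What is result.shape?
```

(8, 9)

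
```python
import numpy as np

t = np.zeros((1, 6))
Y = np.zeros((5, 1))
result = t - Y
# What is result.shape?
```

(5, 6)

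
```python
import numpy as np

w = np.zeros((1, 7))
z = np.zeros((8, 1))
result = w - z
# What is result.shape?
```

(8, 7)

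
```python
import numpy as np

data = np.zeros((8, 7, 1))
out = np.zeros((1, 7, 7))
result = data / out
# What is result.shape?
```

(8, 7, 7)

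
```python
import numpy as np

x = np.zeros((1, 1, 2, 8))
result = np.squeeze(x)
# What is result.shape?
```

(2, 8)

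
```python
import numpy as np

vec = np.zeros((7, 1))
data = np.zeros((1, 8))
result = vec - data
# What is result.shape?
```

(7, 8)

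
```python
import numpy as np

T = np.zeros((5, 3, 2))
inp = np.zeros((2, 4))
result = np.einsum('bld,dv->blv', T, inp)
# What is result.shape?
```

(5, 3, 4)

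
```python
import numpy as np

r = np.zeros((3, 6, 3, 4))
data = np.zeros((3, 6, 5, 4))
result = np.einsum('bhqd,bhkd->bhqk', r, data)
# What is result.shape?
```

(3, 6, 3, 5)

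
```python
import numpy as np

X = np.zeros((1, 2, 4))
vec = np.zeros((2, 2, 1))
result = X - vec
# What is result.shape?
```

(2, 2, 4)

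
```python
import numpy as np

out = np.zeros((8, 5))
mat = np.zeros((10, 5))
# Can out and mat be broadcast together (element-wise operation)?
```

No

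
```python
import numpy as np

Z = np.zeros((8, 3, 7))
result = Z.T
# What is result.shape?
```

(7, 3, 8)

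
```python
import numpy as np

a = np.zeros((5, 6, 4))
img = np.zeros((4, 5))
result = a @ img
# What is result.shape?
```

(5, 6, 5)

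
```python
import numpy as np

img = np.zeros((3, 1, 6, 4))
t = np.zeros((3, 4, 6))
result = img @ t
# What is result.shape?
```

(3, 3, 6, 6)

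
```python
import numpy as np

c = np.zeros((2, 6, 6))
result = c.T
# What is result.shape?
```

(6, 6, 2)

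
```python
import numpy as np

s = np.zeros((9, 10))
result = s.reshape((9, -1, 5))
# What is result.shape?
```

(9, 2, 5)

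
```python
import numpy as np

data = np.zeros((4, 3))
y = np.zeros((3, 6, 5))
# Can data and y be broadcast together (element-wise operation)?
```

No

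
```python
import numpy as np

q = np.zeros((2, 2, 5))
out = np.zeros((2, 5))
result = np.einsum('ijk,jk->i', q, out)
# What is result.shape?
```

(2,)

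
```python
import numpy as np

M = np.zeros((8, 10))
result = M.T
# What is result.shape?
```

(10, 8)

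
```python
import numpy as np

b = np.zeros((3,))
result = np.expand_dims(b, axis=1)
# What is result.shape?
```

(3, 1)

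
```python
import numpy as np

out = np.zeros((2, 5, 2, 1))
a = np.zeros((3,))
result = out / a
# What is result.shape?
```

(2, 5, 2, 3)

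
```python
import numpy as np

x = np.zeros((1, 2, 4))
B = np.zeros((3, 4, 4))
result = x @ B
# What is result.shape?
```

(3, 2, 4)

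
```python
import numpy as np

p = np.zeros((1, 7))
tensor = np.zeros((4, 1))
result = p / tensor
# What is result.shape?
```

(4, 7)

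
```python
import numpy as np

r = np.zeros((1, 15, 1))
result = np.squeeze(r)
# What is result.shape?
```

(15,)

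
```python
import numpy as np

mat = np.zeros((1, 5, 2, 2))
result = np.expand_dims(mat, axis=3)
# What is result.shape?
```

(1, 5, 2, 1, 2)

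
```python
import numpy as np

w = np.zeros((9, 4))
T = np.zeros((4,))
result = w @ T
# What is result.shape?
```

(9,)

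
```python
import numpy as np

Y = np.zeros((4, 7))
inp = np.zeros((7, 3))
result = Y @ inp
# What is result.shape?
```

(4, 3)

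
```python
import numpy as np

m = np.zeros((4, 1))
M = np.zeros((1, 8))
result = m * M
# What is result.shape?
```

(4, 8)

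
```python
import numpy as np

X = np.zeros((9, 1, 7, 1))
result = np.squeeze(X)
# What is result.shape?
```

(9, 7)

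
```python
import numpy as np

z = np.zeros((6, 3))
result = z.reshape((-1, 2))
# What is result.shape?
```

(9, 2)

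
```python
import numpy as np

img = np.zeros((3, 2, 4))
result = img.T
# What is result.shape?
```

(4, 2, 3)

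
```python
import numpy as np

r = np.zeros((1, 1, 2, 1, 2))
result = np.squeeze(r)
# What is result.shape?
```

(2, 2)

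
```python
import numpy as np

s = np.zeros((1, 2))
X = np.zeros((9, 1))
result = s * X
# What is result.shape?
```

(9, 2)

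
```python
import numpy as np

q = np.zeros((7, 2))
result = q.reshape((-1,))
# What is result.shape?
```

(14,)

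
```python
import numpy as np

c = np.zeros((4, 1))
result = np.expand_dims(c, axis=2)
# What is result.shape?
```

(4, 1, 1)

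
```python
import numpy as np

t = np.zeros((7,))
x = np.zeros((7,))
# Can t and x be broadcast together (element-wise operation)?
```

Yes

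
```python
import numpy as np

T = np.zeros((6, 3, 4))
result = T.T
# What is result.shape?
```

(4, 3, 6)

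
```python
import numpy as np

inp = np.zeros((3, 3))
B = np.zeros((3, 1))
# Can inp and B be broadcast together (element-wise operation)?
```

Yes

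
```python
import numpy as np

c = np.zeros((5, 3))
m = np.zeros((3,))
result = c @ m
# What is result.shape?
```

(5,)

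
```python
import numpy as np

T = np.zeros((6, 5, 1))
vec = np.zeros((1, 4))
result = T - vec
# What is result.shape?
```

(6, 5, 4)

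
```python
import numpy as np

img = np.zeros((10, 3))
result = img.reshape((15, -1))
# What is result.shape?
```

(15, 2)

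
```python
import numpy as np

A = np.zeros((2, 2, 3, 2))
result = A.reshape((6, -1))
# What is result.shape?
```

(6, 4)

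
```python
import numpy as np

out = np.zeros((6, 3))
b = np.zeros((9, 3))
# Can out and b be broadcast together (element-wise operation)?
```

No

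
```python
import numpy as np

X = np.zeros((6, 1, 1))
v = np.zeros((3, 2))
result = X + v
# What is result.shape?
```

(6, 3, 2)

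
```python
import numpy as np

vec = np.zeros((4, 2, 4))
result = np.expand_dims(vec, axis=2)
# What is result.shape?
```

(4, 2, 1, 4)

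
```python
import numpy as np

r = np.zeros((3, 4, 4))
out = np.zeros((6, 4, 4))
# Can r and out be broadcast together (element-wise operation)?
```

No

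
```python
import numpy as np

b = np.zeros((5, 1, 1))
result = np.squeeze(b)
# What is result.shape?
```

(5,)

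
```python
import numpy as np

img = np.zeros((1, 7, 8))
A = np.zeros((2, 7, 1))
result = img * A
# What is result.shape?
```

(2, 7, 8)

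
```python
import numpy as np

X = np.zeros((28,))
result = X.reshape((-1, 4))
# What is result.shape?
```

(7, 4)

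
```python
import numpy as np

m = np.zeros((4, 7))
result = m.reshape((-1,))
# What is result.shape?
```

(28,)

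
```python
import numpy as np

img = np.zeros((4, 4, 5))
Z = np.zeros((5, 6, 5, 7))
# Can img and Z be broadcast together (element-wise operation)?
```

No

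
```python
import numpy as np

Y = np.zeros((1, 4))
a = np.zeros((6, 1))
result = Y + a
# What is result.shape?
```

(6, 4)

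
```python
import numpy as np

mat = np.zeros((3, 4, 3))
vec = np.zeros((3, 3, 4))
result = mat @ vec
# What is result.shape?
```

(3, 4, 4)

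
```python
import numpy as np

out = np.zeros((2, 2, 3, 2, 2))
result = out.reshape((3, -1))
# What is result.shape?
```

(3, 16)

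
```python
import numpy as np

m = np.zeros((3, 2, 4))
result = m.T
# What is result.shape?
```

(4, 2, 3)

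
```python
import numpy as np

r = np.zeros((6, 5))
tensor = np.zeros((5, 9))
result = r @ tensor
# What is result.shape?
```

(6, 9)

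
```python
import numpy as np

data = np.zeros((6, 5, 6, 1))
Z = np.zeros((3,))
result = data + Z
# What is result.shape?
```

(6, 5, 6, 3)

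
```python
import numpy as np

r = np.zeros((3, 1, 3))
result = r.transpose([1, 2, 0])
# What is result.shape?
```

(1, 3, 3)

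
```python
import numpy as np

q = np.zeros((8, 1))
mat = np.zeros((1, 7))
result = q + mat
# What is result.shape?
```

(8, 7)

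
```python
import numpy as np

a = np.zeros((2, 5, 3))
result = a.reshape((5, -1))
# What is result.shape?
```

(5, 6)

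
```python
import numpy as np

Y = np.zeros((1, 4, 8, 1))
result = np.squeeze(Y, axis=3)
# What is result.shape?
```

(1, 4, 8)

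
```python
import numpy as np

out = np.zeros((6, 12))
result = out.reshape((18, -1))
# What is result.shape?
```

(18, 4)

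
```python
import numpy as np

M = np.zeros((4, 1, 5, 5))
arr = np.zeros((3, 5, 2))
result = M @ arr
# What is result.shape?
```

(4, 3, 5, 2)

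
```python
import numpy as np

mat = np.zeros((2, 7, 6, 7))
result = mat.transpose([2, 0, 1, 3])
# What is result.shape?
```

(6, 2, 7, 7)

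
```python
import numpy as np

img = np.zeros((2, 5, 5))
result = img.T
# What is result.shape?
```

(5, 5, 2)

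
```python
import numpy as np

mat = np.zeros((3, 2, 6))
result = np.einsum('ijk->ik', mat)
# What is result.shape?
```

(3, 6)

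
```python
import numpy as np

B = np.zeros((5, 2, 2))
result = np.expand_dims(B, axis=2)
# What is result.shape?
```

(5, 2, 1, 2)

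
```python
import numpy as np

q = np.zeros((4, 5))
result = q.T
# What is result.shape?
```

(5, 4)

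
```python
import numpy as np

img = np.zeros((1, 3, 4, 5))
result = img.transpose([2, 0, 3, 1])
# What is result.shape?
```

(4, 1, 5, 3)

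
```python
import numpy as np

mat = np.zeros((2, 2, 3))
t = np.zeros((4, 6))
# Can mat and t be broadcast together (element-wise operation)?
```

No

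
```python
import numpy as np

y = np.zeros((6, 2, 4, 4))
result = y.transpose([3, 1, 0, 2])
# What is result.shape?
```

(4, 2, 6, 4)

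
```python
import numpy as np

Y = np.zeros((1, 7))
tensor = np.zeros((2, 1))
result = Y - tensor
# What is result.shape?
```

(2, 7)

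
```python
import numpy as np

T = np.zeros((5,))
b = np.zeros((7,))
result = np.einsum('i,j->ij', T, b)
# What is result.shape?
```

(5, 7)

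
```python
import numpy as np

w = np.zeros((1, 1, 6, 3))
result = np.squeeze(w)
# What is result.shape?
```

(6, 3)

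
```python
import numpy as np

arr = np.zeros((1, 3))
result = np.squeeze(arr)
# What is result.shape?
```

(3,)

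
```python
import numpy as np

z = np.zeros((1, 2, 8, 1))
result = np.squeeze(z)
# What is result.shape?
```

(2, 8)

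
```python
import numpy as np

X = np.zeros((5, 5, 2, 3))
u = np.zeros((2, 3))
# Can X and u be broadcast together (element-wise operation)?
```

Yes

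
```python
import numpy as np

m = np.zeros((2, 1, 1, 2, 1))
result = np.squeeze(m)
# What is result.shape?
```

(2, 2)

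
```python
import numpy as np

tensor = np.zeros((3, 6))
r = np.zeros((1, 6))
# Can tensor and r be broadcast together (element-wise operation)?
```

Yes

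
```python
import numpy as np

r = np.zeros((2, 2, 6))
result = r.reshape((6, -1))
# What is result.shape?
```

(6, 4)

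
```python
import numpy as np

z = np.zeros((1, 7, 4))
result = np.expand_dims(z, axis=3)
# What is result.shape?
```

(1, 7, 4, 1)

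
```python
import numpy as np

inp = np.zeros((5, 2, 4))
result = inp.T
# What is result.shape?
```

(4, 2, 5)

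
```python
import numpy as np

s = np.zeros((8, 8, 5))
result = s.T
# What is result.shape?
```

(5, 8, 8)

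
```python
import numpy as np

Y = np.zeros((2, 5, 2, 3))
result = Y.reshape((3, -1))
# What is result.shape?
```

(3, 20)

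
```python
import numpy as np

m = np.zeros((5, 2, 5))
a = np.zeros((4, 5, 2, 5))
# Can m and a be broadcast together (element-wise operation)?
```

Yes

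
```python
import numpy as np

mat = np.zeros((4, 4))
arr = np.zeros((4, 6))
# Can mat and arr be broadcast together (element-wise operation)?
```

No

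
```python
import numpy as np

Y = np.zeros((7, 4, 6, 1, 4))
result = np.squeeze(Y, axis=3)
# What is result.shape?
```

(7, 4, 6, 4)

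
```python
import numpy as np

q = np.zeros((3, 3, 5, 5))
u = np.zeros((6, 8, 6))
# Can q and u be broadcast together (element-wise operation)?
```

No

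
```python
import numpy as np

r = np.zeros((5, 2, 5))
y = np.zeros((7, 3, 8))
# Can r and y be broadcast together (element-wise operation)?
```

No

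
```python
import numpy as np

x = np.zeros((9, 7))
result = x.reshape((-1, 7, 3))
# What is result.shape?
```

(3, 7, 3)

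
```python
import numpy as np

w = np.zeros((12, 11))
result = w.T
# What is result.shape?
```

(11, 12)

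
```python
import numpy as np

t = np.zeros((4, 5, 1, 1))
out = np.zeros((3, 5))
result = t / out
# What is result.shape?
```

(4, 5, 3, 5)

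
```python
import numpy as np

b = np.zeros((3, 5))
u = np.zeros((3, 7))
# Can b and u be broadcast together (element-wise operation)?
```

No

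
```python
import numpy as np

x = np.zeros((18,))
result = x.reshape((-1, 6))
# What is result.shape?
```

(3, 6)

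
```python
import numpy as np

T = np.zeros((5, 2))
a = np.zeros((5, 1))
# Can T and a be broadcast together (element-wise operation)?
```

Yes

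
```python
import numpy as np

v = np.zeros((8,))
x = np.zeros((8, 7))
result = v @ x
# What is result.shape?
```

(7,)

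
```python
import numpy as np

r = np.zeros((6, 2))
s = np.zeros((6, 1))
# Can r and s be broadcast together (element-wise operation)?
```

Yes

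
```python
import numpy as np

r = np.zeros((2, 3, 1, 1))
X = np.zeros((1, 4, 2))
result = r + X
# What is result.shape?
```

(2, 3, 4, 2)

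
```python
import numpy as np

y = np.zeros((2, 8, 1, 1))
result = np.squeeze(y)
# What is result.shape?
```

(2, 8)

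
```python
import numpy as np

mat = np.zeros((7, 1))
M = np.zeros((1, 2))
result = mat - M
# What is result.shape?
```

(7, 2)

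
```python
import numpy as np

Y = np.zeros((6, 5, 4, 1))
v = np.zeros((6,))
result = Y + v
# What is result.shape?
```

(6, 5, 4, 6)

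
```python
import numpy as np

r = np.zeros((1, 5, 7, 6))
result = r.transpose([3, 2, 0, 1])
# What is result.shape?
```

(6, 7, 1, 5)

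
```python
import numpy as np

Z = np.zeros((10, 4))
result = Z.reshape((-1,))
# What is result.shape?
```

(40,)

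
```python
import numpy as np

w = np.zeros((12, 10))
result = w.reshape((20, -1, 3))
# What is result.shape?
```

(20, 2, 3)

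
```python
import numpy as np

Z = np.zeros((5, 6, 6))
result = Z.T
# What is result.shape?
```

(6, 6, 5)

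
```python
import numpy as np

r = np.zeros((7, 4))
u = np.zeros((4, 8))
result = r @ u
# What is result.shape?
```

(7, 8)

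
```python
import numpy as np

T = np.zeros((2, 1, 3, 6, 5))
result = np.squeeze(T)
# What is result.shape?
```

(2, 3, 6, 5)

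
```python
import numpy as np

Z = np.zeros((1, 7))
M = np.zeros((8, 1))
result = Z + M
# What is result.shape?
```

(8, 7)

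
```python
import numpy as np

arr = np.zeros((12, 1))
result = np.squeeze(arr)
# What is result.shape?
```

(12,)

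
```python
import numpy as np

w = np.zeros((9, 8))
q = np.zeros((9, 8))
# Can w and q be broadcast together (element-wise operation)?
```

Yes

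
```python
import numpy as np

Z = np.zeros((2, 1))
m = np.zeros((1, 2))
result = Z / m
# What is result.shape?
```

(2, 2)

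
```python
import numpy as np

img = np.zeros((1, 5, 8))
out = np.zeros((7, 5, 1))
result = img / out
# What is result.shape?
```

(7, 5, 8)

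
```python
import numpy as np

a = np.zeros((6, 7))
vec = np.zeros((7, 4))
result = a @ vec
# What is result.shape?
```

(6, 4)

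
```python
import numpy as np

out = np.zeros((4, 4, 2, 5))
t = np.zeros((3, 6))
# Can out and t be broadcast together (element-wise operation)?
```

No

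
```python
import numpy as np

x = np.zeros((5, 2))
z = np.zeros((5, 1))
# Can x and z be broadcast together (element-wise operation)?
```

Yes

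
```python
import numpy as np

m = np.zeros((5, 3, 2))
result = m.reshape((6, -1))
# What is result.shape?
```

(6, 5)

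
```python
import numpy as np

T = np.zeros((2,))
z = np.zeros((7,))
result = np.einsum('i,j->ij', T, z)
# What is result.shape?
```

(2, 7)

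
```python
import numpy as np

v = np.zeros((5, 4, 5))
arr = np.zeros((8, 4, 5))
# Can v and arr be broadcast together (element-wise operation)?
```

No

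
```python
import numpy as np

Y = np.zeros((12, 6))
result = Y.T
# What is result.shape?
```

(6, 12)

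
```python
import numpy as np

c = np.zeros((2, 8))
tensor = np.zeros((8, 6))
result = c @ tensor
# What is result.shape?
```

(2, 6)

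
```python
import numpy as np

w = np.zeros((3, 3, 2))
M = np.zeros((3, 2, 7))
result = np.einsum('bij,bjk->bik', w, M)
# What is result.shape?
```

(3, 3, 7)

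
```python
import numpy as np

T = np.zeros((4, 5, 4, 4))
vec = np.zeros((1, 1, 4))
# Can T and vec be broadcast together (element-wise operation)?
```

Yes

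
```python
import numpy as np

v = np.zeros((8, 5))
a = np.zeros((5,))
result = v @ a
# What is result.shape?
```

(8,)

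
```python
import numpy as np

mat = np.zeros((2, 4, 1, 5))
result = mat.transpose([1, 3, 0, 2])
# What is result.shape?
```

(4, 5, 2, 1)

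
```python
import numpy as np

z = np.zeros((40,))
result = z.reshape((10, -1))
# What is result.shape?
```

(10, 4)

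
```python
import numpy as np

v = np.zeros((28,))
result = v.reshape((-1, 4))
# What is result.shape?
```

(7, 4)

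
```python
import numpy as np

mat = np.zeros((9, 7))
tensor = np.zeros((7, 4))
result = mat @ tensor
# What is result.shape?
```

(9, 4)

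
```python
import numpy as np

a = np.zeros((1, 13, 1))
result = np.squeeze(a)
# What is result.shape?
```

(13,)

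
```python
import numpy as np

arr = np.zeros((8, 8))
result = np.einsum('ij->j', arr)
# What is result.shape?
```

(8,)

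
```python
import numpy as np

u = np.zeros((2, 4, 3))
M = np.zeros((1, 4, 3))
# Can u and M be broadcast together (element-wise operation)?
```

Yes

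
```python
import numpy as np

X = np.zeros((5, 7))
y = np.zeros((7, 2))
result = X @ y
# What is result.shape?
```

(5, 2)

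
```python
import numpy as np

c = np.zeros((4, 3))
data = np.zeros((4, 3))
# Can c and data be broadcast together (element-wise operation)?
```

Yes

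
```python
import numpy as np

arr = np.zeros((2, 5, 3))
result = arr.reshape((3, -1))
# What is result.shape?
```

(3, 10)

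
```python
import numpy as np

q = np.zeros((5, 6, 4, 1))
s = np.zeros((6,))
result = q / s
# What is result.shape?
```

(5, 6, 4, 6)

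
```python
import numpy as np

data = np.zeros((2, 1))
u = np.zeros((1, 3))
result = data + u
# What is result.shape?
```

(2, 3)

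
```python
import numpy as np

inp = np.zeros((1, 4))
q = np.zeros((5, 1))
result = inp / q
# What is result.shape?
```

(5, 4)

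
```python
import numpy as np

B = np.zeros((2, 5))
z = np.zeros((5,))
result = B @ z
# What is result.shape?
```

(2,)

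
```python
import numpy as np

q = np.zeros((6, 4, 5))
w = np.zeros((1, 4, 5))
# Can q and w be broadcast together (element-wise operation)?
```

Yes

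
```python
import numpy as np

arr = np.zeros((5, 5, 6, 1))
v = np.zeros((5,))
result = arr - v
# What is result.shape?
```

(5, 5, 6, 5)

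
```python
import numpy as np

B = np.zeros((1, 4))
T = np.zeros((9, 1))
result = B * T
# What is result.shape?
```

(9, 4)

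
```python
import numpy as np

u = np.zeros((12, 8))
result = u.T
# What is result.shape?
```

(8, 12)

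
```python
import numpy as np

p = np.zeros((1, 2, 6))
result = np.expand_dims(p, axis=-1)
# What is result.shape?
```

(1, 2, 6, 1)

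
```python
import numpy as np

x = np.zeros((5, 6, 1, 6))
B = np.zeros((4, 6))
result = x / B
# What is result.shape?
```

(5, 6, 4, 6)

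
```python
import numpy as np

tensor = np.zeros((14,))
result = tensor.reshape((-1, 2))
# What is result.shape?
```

(7, 2)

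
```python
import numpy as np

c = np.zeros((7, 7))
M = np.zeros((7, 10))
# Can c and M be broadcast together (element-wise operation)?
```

No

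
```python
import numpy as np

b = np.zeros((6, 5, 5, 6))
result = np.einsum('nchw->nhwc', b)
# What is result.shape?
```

(6, 5, 6, 5)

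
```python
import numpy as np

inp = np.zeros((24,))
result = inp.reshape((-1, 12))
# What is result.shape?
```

(2, 12)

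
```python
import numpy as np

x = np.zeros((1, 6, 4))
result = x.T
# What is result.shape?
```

(4, 6, 1)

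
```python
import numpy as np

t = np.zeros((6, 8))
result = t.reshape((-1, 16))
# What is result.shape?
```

(3, 16)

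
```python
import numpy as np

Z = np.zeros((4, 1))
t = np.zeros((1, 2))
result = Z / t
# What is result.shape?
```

(4, 2)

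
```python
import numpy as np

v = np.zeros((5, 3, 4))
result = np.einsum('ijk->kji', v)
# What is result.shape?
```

(4, 3, 5)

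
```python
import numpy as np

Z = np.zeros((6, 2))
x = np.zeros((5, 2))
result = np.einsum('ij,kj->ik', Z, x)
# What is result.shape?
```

(6, 5)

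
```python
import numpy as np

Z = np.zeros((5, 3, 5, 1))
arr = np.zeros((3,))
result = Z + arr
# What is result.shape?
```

(5, 3, 5, 3)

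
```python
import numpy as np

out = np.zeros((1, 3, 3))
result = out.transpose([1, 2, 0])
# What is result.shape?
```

(3, 3, 1)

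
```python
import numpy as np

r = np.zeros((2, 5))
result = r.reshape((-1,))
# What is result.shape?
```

(10,)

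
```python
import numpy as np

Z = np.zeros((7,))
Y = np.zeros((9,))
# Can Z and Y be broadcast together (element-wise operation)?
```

No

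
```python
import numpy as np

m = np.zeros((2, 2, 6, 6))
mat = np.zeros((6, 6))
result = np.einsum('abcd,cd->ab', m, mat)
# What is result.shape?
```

(2, 2)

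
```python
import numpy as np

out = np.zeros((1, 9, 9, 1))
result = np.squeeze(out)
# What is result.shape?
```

(9, 9)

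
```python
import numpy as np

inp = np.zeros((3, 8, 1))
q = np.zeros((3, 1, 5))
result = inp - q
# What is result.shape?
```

(3, 8, 5)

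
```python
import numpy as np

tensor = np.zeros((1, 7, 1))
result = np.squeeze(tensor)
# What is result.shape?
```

(7,)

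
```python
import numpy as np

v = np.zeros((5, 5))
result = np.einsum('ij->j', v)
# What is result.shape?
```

(5,)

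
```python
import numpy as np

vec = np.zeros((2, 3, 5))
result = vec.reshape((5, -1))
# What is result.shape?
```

(5, 6)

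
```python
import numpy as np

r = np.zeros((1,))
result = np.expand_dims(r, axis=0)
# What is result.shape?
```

(1, 1)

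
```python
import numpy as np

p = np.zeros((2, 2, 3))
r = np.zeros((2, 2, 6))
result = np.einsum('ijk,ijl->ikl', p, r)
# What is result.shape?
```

(2, 3, 6)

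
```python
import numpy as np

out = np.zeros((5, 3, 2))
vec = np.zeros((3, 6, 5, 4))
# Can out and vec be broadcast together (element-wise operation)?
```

No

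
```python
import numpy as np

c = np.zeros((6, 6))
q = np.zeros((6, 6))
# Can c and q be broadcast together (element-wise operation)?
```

Yes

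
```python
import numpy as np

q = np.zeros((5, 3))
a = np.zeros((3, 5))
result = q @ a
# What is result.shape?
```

(5, 5)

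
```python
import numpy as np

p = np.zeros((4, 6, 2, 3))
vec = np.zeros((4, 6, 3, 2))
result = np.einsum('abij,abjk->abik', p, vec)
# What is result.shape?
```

(4, 6, 2, 2)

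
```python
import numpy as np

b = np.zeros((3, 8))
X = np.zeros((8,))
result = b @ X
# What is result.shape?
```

(3,)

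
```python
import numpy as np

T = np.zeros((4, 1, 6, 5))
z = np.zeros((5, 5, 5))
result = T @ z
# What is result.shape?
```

(4, 5, 6, 5)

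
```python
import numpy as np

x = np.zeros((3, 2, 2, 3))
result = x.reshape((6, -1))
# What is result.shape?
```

(6, 6)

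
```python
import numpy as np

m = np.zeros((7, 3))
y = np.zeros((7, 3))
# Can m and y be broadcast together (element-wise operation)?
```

Yes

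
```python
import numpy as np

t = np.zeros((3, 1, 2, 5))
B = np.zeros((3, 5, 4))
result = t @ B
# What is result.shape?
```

(3, 3, 2, 4)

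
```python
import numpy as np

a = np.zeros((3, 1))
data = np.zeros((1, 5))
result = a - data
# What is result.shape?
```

(3, 5)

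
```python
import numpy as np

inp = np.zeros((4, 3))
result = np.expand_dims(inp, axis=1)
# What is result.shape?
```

(4, 1, 3)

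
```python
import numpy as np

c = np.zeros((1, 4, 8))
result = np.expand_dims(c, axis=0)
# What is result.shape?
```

(1, 1, 4, 8)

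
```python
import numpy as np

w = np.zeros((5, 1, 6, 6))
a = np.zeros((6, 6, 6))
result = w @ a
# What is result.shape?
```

(5, 6, 6, 6)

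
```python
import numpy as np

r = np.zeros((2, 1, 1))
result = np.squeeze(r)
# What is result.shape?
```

(2,)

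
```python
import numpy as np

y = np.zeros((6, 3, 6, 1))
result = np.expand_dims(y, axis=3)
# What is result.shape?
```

(6, 3, 6, 1, 1)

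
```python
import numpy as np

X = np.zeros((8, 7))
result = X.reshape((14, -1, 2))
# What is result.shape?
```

(14, 2, 2)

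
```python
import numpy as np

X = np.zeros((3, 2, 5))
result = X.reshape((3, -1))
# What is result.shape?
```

(3, 10)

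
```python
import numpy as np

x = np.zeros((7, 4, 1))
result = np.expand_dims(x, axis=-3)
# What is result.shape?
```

(7, 1, 4, 1)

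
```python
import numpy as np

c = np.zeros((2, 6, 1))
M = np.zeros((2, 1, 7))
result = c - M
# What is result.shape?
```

(2, 6, 7)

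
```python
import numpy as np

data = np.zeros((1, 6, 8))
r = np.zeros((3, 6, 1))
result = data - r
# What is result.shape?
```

(3, 6, 8)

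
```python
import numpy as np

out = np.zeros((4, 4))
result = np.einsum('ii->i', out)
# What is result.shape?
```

(4,)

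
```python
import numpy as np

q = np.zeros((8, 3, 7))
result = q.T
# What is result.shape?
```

(7, 3, 8)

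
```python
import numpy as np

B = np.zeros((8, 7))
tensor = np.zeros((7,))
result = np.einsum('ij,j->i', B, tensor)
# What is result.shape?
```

(8,)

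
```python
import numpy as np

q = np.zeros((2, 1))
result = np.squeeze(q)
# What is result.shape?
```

(2,)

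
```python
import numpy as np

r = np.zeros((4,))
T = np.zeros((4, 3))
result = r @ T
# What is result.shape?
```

(3,)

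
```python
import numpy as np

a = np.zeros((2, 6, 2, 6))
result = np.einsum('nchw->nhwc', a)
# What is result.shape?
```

(2, 2, 6, 6)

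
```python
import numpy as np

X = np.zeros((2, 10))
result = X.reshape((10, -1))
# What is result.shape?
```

(10, 2)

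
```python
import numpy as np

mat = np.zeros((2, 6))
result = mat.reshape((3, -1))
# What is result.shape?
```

(3, 4)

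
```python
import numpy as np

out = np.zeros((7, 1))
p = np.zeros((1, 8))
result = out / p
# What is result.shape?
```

(7, 8)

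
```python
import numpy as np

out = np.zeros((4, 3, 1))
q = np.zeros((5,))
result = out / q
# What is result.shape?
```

(4, 3, 5)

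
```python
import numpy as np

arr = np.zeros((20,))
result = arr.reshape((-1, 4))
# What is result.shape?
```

(5, 4)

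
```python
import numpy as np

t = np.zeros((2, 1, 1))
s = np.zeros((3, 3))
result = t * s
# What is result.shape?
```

(2, 3, 3)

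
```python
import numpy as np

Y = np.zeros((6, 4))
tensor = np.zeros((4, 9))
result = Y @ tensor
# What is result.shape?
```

(6, 9)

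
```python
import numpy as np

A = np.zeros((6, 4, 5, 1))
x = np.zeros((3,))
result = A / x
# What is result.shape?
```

(6, 4, 5, 3)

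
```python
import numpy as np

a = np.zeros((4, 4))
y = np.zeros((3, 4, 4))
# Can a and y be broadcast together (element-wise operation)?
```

Yes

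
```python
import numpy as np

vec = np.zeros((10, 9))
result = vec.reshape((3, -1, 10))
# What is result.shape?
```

(3, 3, 10)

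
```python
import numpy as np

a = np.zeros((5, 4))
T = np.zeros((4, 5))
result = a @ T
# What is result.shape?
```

(5, 5)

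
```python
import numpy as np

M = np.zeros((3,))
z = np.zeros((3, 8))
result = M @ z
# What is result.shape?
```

(8,)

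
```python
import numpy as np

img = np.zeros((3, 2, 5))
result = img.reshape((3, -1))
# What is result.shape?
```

(3, 10)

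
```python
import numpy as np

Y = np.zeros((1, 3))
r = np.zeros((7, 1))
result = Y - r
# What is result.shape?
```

(7, 3)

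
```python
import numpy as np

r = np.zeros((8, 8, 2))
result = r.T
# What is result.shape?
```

(2, 8, 8)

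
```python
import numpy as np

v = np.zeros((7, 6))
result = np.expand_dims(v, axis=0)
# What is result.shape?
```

(1, 7, 6)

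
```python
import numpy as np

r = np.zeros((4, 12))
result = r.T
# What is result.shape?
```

(12, 4)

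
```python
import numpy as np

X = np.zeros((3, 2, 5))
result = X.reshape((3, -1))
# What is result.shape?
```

(3, 10)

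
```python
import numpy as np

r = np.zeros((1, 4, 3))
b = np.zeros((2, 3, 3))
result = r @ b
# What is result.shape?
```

(2, 4, 3)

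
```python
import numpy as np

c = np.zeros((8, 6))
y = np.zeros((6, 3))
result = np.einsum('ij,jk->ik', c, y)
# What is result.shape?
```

(8, 3)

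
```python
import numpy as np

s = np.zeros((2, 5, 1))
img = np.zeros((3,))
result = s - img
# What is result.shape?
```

(2, 5, 3)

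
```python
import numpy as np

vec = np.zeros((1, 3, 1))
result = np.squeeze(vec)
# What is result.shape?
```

(3,)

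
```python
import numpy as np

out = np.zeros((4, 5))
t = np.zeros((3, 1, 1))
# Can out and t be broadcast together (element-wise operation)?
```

Yes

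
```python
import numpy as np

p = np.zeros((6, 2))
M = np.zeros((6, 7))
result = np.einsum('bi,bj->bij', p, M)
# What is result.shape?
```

(6, 2, 7)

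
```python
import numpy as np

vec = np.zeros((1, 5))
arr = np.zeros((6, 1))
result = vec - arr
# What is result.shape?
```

(6, 5)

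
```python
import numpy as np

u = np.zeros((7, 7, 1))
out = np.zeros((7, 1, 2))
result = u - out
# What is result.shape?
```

(7, 7, 2)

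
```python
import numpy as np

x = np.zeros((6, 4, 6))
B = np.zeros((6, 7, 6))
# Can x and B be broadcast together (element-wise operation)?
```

No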